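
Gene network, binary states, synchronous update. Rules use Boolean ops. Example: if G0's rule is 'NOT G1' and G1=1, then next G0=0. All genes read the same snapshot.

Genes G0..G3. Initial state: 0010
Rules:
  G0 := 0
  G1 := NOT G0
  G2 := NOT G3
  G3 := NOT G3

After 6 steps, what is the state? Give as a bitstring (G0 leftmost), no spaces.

Step 1: G0=0(const) G1=NOT G0=NOT 0=1 G2=NOT G3=NOT 0=1 G3=NOT G3=NOT 0=1 -> 0111
Step 2: G0=0(const) G1=NOT G0=NOT 0=1 G2=NOT G3=NOT 1=0 G3=NOT G3=NOT 1=0 -> 0100
Step 3: G0=0(const) G1=NOT G0=NOT 0=1 G2=NOT G3=NOT 0=1 G3=NOT G3=NOT 0=1 -> 0111
Step 4: G0=0(const) G1=NOT G0=NOT 0=1 G2=NOT G3=NOT 1=0 G3=NOT G3=NOT 1=0 -> 0100
Step 5: G0=0(const) G1=NOT G0=NOT 0=1 G2=NOT G3=NOT 0=1 G3=NOT G3=NOT 0=1 -> 0111
Step 6: G0=0(const) G1=NOT G0=NOT 0=1 G2=NOT G3=NOT 1=0 G3=NOT G3=NOT 1=0 -> 0100

0100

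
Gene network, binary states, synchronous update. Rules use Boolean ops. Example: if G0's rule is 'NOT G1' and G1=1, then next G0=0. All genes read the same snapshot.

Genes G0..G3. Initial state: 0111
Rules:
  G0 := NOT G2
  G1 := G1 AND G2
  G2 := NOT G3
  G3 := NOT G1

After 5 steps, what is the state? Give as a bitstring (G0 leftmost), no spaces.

Step 1: G0=NOT G2=NOT 1=0 G1=G1&G2=1&1=1 G2=NOT G3=NOT 1=0 G3=NOT G1=NOT 1=0 -> 0100
Step 2: G0=NOT G2=NOT 0=1 G1=G1&G2=1&0=0 G2=NOT G3=NOT 0=1 G3=NOT G1=NOT 1=0 -> 1010
Step 3: G0=NOT G2=NOT 1=0 G1=G1&G2=0&1=0 G2=NOT G3=NOT 0=1 G3=NOT G1=NOT 0=1 -> 0011
Step 4: G0=NOT G2=NOT 1=0 G1=G1&G2=0&1=0 G2=NOT G3=NOT 1=0 G3=NOT G1=NOT 0=1 -> 0001
Step 5: G0=NOT G2=NOT 0=1 G1=G1&G2=0&0=0 G2=NOT G3=NOT 1=0 G3=NOT G1=NOT 0=1 -> 1001

1001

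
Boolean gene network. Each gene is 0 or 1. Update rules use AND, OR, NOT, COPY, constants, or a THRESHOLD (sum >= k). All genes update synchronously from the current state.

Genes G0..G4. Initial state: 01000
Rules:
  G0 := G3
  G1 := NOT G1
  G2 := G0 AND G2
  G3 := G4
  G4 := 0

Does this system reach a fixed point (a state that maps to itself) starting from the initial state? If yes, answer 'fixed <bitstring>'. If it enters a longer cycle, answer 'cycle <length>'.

Step 0: 01000
Step 1: G0=G3=0 G1=NOT G1=NOT 1=0 G2=G0&G2=0&0=0 G3=G4=0 G4=0(const) -> 00000
Step 2: G0=G3=0 G1=NOT G1=NOT 0=1 G2=G0&G2=0&0=0 G3=G4=0 G4=0(const) -> 01000
Cycle of length 2 starting at step 0 -> no fixed point

Answer: cycle 2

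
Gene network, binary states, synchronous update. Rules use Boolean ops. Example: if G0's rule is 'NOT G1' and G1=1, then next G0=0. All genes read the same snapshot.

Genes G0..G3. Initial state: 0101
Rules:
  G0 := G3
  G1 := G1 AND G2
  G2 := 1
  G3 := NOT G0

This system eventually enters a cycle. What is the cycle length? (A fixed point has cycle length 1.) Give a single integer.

Answer: 4

Derivation:
Step 0: 0101
Step 1: G0=G3=1 G1=G1&G2=1&0=0 G2=1(const) G3=NOT G0=NOT 0=1 -> 1011
Step 2: G0=G3=1 G1=G1&G2=0&1=0 G2=1(const) G3=NOT G0=NOT 1=0 -> 1010
Step 3: G0=G3=0 G1=G1&G2=0&1=0 G2=1(const) G3=NOT G0=NOT 1=0 -> 0010
Step 4: G0=G3=0 G1=G1&G2=0&1=0 G2=1(const) G3=NOT G0=NOT 0=1 -> 0011
Step 5: G0=G3=1 G1=G1&G2=0&1=0 G2=1(const) G3=NOT G0=NOT 0=1 -> 1011
State from step 5 equals state from step 1 -> cycle length 4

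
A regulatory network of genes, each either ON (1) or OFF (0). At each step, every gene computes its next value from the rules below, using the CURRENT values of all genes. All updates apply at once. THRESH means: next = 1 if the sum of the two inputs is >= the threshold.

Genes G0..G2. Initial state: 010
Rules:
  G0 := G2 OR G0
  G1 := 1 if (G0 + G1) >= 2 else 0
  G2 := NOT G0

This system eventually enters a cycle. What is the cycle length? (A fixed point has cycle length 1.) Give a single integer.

Step 0: 010
Step 1: G0=G2|G0=0|0=0 G1=(0+1>=2)=0 G2=NOT G0=NOT 0=1 -> 001
Step 2: G0=G2|G0=1|0=1 G1=(0+0>=2)=0 G2=NOT G0=NOT 0=1 -> 101
Step 3: G0=G2|G0=1|1=1 G1=(1+0>=2)=0 G2=NOT G0=NOT 1=0 -> 100
Step 4: G0=G2|G0=0|1=1 G1=(1+0>=2)=0 G2=NOT G0=NOT 1=0 -> 100
State from step 4 equals state from step 3 -> cycle length 1

Answer: 1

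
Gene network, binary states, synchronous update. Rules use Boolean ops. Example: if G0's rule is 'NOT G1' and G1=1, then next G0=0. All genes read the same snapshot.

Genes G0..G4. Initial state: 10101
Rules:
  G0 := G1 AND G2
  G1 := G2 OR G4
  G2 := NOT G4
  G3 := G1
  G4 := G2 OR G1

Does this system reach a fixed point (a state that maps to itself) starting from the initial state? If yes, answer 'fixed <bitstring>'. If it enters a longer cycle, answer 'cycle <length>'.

Step 0: 10101
Step 1: G0=G1&G2=0&1=0 G1=G2|G4=1|1=1 G2=NOT G4=NOT 1=0 G3=G1=0 G4=G2|G1=1|0=1 -> 01001
Step 2: G0=G1&G2=1&0=0 G1=G2|G4=0|1=1 G2=NOT G4=NOT 1=0 G3=G1=1 G4=G2|G1=0|1=1 -> 01011
Step 3: G0=G1&G2=1&0=0 G1=G2|G4=0|1=1 G2=NOT G4=NOT 1=0 G3=G1=1 G4=G2|G1=0|1=1 -> 01011
Fixed point reached at step 2: 01011

Answer: fixed 01011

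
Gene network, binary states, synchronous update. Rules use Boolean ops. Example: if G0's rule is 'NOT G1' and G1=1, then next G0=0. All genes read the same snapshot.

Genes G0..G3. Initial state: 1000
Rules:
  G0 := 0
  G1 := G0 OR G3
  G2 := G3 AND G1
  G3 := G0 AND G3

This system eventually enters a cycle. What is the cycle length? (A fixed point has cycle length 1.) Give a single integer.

Step 0: 1000
Step 1: G0=0(const) G1=G0|G3=1|0=1 G2=G3&G1=0&0=0 G3=G0&G3=1&0=0 -> 0100
Step 2: G0=0(const) G1=G0|G3=0|0=0 G2=G3&G1=0&1=0 G3=G0&G3=0&0=0 -> 0000
Step 3: G0=0(const) G1=G0|G3=0|0=0 G2=G3&G1=0&0=0 G3=G0&G3=0&0=0 -> 0000
State from step 3 equals state from step 2 -> cycle length 1

Answer: 1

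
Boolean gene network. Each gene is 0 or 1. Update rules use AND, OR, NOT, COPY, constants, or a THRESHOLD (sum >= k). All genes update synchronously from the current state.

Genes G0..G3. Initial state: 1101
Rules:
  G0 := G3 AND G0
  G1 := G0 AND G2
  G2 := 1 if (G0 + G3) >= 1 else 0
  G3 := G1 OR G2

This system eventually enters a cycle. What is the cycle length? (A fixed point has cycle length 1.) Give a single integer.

Answer: 1

Derivation:
Step 0: 1101
Step 1: G0=G3&G0=1&1=1 G1=G0&G2=1&0=0 G2=(1+1>=1)=1 G3=G1|G2=1|0=1 -> 1011
Step 2: G0=G3&G0=1&1=1 G1=G0&G2=1&1=1 G2=(1+1>=1)=1 G3=G1|G2=0|1=1 -> 1111
Step 3: G0=G3&G0=1&1=1 G1=G0&G2=1&1=1 G2=(1+1>=1)=1 G3=G1|G2=1|1=1 -> 1111
State from step 3 equals state from step 2 -> cycle length 1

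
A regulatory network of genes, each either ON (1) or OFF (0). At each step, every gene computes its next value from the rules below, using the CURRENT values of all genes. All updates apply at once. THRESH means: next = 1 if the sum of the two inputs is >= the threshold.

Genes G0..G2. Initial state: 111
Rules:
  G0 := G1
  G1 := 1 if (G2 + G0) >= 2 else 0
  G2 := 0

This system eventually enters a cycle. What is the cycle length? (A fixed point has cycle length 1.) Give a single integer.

Step 0: 111
Step 1: G0=G1=1 G1=(1+1>=2)=1 G2=0(const) -> 110
Step 2: G0=G1=1 G1=(0+1>=2)=0 G2=0(const) -> 100
Step 3: G0=G1=0 G1=(0+1>=2)=0 G2=0(const) -> 000
Step 4: G0=G1=0 G1=(0+0>=2)=0 G2=0(const) -> 000
State from step 4 equals state from step 3 -> cycle length 1

Answer: 1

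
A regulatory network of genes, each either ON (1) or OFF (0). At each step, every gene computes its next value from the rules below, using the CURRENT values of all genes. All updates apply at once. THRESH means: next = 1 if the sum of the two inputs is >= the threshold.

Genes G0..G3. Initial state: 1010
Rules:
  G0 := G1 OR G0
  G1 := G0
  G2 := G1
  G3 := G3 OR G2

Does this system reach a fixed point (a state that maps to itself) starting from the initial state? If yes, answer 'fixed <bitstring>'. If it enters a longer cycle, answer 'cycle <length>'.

Answer: fixed 1111

Derivation:
Step 0: 1010
Step 1: G0=G1|G0=0|1=1 G1=G0=1 G2=G1=0 G3=G3|G2=0|1=1 -> 1101
Step 2: G0=G1|G0=1|1=1 G1=G0=1 G2=G1=1 G3=G3|G2=1|0=1 -> 1111
Step 3: G0=G1|G0=1|1=1 G1=G0=1 G2=G1=1 G3=G3|G2=1|1=1 -> 1111
Fixed point reached at step 2: 1111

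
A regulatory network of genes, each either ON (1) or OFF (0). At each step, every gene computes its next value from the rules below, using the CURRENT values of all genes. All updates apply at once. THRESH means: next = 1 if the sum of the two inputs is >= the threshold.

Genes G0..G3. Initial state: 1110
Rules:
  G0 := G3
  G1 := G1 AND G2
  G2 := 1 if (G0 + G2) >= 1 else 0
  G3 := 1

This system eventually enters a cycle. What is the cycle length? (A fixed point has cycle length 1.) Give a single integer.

Step 0: 1110
Step 1: G0=G3=0 G1=G1&G2=1&1=1 G2=(1+1>=1)=1 G3=1(const) -> 0111
Step 2: G0=G3=1 G1=G1&G2=1&1=1 G2=(0+1>=1)=1 G3=1(const) -> 1111
Step 3: G0=G3=1 G1=G1&G2=1&1=1 G2=(1+1>=1)=1 G3=1(const) -> 1111
State from step 3 equals state from step 2 -> cycle length 1

Answer: 1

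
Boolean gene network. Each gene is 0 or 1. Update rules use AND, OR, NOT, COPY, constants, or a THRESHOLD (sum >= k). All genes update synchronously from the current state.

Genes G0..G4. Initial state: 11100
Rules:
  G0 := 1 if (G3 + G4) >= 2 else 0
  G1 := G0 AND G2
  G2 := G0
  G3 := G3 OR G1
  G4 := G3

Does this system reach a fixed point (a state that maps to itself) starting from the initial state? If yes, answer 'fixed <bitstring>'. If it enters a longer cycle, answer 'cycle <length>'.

Step 0: 11100
Step 1: G0=(0+0>=2)=0 G1=G0&G2=1&1=1 G2=G0=1 G3=G3|G1=0|1=1 G4=G3=0 -> 01110
Step 2: G0=(1+0>=2)=0 G1=G0&G2=0&1=0 G2=G0=0 G3=G3|G1=1|1=1 G4=G3=1 -> 00011
Step 3: G0=(1+1>=2)=1 G1=G0&G2=0&0=0 G2=G0=0 G3=G3|G1=1|0=1 G4=G3=1 -> 10011
Step 4: G0=(1+1>=2)=1 G1=G0&G2=1&0=0 G2=G0=1 G3=G3|G1=1|0=1 G4=G3=1 -> 10111
Step 5: G0=(1+1>=2)=1 G1=G0&G2=1&1=1 G2=G0=1 G3=G3|G1=1|0=1 G4=G3=1 -> 11111
Step 6: G0=(1+1>=2)=1 G1=G0&G2=1&1=1 G2=G0=1 G3=G3|G1=1|1=1 G4=G3=1 -> 11111
Fixed point reached at step 5: 11111

Answer: fixed 11111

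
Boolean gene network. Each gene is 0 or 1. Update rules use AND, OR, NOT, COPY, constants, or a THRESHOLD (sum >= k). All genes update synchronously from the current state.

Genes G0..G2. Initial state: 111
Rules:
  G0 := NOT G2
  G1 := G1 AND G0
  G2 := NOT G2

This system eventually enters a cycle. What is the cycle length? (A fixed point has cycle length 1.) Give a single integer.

Step 0: 111
Step 1: G0=NOT G2=NOT 1=0 G1=G1&G0=1&1=1 G2=NOT G2=NOT 1=0 -> 010
Step 2: G0=NOT G2=NOT 0=1 G1=G1&G0=1&0=0 G2=NOT G2=NOT 0=1 -> 101
Step 3: G0=NOT G2=NOT 1=0 G1=G1&G0=0&1=0 G2=NOT G2=NOT 1=0 -> 000
Step 4: G0=NOT G2=NOT 0=1 G1=G1&G0=0&0=0 G2=NOT G2=NOT 0=1 -> 101
State from step 4 equals state from step 2 -> cycle length 2

Answer: 2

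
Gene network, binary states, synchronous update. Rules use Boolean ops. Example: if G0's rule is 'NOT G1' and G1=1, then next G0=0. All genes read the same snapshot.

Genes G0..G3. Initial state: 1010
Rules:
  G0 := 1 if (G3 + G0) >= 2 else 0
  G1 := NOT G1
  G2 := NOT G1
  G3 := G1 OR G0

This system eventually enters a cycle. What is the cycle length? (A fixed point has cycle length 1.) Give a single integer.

Answer: 2

Derivation:
Step 0: 1010
Step 1: G0=(0+1>=2)=0 G1=NOT G1=NOT 0=1 G2=NOT G1=NOT 0=1 G3=G1|G0=0|1=1 -> 0111
Step 2: G0=(1+0>=2)=0 G1=NOT G1=NOT 1=0 G2=NOT G1=NOT 1=0 G3=G1|G0=1|0=1 -> 0001
Step 3: G0=(1+0>=2)=0 G1=NOT G1=NOT 0=1 G2=NOT G1=NOT 0=1 G3=G1|G0=0|0=0 -> 0110
Step 4: G0=(0+0>=2)=0 G1=NOT G1=NOT 1=0 G2=NOT G1=NOT 1=0 G3=G1|G0=1|0=1 -> 0001
State from step 4 equals state from step 2 -> cycle length 2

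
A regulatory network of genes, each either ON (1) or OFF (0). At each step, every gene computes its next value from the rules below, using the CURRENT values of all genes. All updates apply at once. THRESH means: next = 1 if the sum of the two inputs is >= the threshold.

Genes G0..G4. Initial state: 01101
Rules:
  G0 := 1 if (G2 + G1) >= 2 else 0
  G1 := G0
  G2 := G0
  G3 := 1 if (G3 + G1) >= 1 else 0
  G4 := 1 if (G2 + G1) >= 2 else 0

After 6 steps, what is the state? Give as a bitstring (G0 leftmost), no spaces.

Step 1: G0=(1+1>=2)=1 G1=G0=0 G2=G0=0 G3=(0+1>=1)=1 G4=(1+1>=2)=1 -> 10011
Step 2: G0=(0+0>=2)=0 G1=G0=1 G2=G0=1 G3=(1+0>=1)=1 G4=(0+0>=2)=0 -> 01110
Step 3: G0=(1+1>=2)=1 G1=G0=0 G2=G0=0 G3=(1+1>=1)=1 G4=(1+1>=2)=1 -> 10011
Step 4: G0=(0+0>=2)=0 G1=G0=1 G2=G0=1 G3=(1+0>=1)=1 G4=(0+0>=2)=0 -> 01110
Step 5: G0=(1+1>=2)=1 G1=G0=0 G2=G0=0 G3=(1+1>=1)=1 G4=(1+1>=2)=1 -> 10011
Step 6: G0=(0+0>=2)=0 G1=G0=1 G2=G0=1 G3=(1+0>=1)=1 G4=(0+0>=2)=0 -> 01110

01110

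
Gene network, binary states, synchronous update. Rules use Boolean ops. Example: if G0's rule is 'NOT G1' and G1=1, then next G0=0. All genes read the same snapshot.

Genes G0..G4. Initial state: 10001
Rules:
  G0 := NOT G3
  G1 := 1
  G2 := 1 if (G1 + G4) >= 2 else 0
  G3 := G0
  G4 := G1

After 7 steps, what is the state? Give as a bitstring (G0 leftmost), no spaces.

Step 1: G0=NOT G3=NOT 0=1 G1=1(const) G2=(0+1>=2)=0 G3=G0=1 G4=G1=0 -> 11010
Step 2: G0=NOT G3=NOT 1=0 G1=1(const) G2=(1+0>=2)=0 G3=G0=1 G4=G1=1 -> 01011
Step 3: G0=NOT G3=NOT 1=0 G1=1(const) G2=(1+1>=2)=1 G3=G0=0 G4=G1=1 -> 01101
Step 4: G0=NOT G3=NOT 0=1 G1=1(const) G2=(1+1>=2)=1 G3=G0=0 G4=G1=1 -> 11101
Step 5: G0=NOT G3=NOT 0=1 G1=1(const) G2=(1+1>=2)=1 G3=G0=1 G4=G1=1 -> 11111
Step 6: G0=NOT G3=NOT 1=0 G1=1(const) G2=(1+1>=2)=1 G3=G0=1 G4=G1=1 -> 01111
Step 7: G0=NOT G3=NOT 1=0 G1=1(const) G2=(1+1>=2)=1 G3=G0=0 G4=G1=1 -> 01101

01101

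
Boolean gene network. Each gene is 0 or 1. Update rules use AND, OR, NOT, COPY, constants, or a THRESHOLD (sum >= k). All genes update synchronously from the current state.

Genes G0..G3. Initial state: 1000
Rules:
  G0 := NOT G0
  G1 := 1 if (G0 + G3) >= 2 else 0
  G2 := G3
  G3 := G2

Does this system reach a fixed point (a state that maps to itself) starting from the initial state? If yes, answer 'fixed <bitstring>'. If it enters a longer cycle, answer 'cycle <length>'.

Answer: cycle 2

Derivation:
Step 0: 1000
Step 1: G0=NOT G0=NOT 1=0 G1=(1+0>=2)=0 G2=G3=0 G3=G2=0 -> 0000
Step 2: G0=NOT G0=NOT 0=1 G1=(0+0>=2)=0 G2=G3=0 G3=G2=0 -> 1000
Cycle of length 2 starting at step 0 -> no fixed point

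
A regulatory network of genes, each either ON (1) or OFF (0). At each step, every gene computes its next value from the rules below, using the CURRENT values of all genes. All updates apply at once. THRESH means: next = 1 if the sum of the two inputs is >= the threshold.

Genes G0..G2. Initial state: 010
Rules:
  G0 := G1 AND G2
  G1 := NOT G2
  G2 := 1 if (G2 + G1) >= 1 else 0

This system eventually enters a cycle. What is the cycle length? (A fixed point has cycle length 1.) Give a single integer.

Answer: 1

Derivation:
Step 0: 010
Step 1: G0=G1&G2=1&0=0 G1=NOT G2=NOT 0=1 G2=(0+1>=1)=1 -> 011
Step 2: G0=G1&G2=1&1=1 G1=NOT G2=NOT 1=0 G2=(1+1>=1)=1 -> 101
Step 3: G0=G1&G2=0&1=0 G1=NOT G2=NOT 1=0 G2=(1+0>=1)=1 -> 001
Step 4: G0=G1&G2=0&1=0 G1=NOT G2=NOT 1=0 G2=(1+0>=1)=1 -> 001
State from step 4 equals state from step 3 -> cycle length 1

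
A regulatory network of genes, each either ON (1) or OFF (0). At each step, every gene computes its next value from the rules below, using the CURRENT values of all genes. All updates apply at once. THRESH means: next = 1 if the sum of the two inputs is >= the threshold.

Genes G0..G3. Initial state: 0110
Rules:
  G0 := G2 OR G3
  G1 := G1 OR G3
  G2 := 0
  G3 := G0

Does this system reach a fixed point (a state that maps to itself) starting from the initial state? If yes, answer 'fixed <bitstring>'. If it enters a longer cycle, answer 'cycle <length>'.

Step 0: 0110
Step 1: G0=G2|G3=1|0=1 G1=G1|G3=1|0=1 G2=0(const) G3=G0=0 -> 1100
Step 2: G0=G2|G3=0|0=0 G1=G1|G3=1|0=1 G2=0(const) G3=G0=1 -> 0101
Step 3: G0=G2|G3=0|1=1 G1=G1|G3=1|1=1 G2=0(const) G3=G0=0 -> 1100
Cycle of length 2 starting at step 1 -> no fixed point

Answer: cycle 2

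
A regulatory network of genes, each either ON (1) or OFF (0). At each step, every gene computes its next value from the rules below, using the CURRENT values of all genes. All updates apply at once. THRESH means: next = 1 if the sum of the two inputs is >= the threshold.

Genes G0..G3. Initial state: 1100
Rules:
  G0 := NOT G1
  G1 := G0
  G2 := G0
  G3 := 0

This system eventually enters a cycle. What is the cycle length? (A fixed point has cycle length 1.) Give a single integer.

Answer: 4

Derivation:
Step 0: 1100
Step 1: G0=NOT G1=NOT 1=0 G1=G0=1 G2=G0=1 G3=0(const) -> 0110
Step 2: G0=NOT G1=NOT 1=0 G1=G0=0 G2=G0=0 G3=0(const) -> 0000
Step 3: G0=NOT G1=NOT 0=1 G1=G0=0 G2=G0=0 G3=0(const) -> 1000
Step 4: G0=NOT G1=NOT 0=1 G1=G0=1 G2=G0=1 G3=0(const) -> 1110
Step 5: G0=NOT G1=NOT 1=0 G1=G0=1 G2=G0=1 G3=0(const) -> 0110
State from step 5 equals state from step 1 -> cycle length 4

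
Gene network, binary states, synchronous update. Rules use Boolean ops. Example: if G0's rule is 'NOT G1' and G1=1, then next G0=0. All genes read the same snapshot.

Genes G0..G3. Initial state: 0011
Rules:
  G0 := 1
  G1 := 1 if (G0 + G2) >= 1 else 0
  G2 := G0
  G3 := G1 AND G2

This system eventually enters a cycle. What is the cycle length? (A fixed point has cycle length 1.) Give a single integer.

Answer: 1

Derivation:
Step 0: 0011
Step 1: G0=1(const) G1=(0+1>=1)=1 G2=G0=0 G3=G1&G2=0&1=0 -> 1100
Step 2: G0=1(const) G1=(1+0>=1)=1 G2=G0=1 G3=G1&G2=1&0=0 -> 1110
Step 3: G0=1(const) G1=(1+1>=1)=1 G2=G0=1 G3=G1&G2=1&1=1 -> 1111
Step 4: G0=1(const) G1=(1+1>=1)=1 G2=G0=1 G3=G1&G2=1&1=1 -> 1111
State from step 4 equals state from step 3 -> cycle length 1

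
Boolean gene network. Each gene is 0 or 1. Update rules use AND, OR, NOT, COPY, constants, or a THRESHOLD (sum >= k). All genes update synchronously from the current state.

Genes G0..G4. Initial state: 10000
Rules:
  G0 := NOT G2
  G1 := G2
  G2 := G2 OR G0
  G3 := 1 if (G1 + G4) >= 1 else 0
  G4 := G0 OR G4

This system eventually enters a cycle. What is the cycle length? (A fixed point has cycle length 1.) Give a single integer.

Step 0: 10000
Step 1: G0=NOT G2=NOT 0=1 G1=G2=0 G2=G2|G0=0|1=1 G3=(0+0>=1)=0 G4=G0|G4=1|0=1 -> 10101
Step 2: G0=NOT G2=NOT 1=0 G1=G2=1 G2=G2|G0=1|1=1 G3=(0+1>=1)=1 G4=G0|G4=1|1=1 -> 01111
Step 3: G0=NOT G2=NOT 1=0 G1=G2=1 G2=G2|G0=1|0=1 G3=(1+1>=1)=1 G4=G0|G4=0|1=1 -> 01111
State from step 3 equals state from step 2 -> cycle length 1

Answer: 1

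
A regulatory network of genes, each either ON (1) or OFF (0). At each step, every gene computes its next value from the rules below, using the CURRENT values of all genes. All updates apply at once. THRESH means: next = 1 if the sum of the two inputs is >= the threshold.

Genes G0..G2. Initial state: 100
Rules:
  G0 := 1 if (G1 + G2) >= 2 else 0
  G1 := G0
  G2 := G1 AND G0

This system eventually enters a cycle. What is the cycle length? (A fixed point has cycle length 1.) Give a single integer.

Answer: 1

Derivation:
Step 0: 100
Step 1: G0=(0+0>=2)=0 G1=G0=1 G2=G1&G0=0&1=0 -> 010
Step 2: G0=(1+0>=2)=0 G1=G0=0 G2=G1&G0=1&0=0 -> 000
Step 3: G0=(0+0>=2)=0 G1=G0=0 G2=G1&G0=0&0=0 -> 000
State from step 3 equals state from step 2 -> cycle length 1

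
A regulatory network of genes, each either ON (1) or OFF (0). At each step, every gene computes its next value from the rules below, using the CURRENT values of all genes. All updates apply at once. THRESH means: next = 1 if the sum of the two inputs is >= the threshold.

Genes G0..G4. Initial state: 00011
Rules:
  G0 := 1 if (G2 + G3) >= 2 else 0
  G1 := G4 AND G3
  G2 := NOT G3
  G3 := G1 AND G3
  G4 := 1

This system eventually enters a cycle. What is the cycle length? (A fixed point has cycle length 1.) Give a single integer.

Step 0: 00011
Step 1: G0=(0+1>=2)=0 G1=G4&G3=1&1=1 G2=NOT G3=NOT 1=0 G3=G1&G3=0&1=0 G4=1(const) -> 01001
Step 2: G0=(0+0>=2)=0 G1=G4&G3=1&0=0 G2=NOT G3=NOT 0=1 G3=G1&G3=1&0=0 G4=1(const) -> 00101
Step 3: G0=(1+0>=2)=0 G1=G4&G3=1&0=0 G2=NOT G3=NOT 0=1 G3=G1&G3=0&0=0 G4=1(const) -> 00101
State from step 3 equals state from step 2 -> cycle length 1

Answer: 1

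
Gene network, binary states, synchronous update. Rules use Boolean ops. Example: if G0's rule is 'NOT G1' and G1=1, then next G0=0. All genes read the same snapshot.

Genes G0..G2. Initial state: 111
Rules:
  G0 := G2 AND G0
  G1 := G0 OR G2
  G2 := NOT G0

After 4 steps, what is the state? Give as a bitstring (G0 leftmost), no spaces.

Step 1: G0=G2&G0=1&1=1 G1=G0|G2=1|1=1 G2=NOT G0=NOT 1=0 -> 110
Step 2: G0=G2&G0=0&1=0 G1=G0|G2=1|0=1 G2=NOT G0=NOT 1=0 -> 010
Step 3: G0=G2&G0=0&0=0 G1=G0|G2=0|0=0 G2=NOT G0=NOT 0=1 -> 001
Step 4: G0=G2&G0=1&0=0 G1=G0|G2=0|1=1 G2=NOT G0=NOT 0=1 -> 011

011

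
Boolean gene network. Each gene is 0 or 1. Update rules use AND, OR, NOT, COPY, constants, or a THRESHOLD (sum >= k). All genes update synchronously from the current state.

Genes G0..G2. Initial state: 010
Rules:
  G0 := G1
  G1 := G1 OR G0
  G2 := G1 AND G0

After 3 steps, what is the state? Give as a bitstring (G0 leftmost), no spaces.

Step 1: G0=G1=1 G1=G1|G0=1|0=1 G2=G1&G0=1&0=0 -> 110
Step 2: G0=G1=1 G1=G1|G0=1|1=1 G2=G1&G0=1&1=1 -> 111
Step 3: G0=G1=1 G1=G1|G0=1|1=1 G2=G1&G0=1&1=1 -> 111

111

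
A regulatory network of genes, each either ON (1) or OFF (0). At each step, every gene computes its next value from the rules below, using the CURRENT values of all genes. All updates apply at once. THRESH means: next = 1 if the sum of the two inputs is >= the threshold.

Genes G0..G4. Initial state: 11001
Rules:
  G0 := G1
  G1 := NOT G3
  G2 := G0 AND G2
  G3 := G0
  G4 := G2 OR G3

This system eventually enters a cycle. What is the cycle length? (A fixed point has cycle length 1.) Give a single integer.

Answer: 6

Derivation:
Step 0: 11001
Step 1: G0=G1=1 G1=NOT G3=NOT 0=1 G2=G0&G2=1&0=0 G3=G0=1 G4=G2|G3=0|0=0 -> 11010
Step 2: G0=G1=1 G1=NOT G3=NOT 1=0 G2=G0&G2=1&0=0 G3=G0=1 G4=G2|G3=0|1=1 -> 10011
Step 3: G0=G1=0 G1=NOT G3=NOT 1=0 G2=G0&G2=1&0=0 G3=G0=1 G4=G2|G3=0|1=1 -> 00011
Step 4: G0=G1=0 G1=NOT G3=NOT 1=0 G2=G0&G2=0&0=0 G3=G0=0 G4=G2|G3=0|1=1 -> 00001
Step 5: G0=G1=0 G1=NOT G3=NOT 0=1 G2=G0&G2=0&0=0 G3=G0=0 G4=G2|G3=0|0=0 -> 01000
Step 6: G0=G1=1 G1=NOT G3=NOT 0=1 G2=G0&G2=0&0=0 G3=G0=0 G4=G2|G3=0|0=0 -> 11000
Step 7: G0=G1=1 G1=NOT G3=NOT 0=1 G2=G0&G2=1&0=0 G3=G0=1 G4=G2|G3=0|0=0 -> 11010
State from step 7 equals state from step 1 -> cycle length 6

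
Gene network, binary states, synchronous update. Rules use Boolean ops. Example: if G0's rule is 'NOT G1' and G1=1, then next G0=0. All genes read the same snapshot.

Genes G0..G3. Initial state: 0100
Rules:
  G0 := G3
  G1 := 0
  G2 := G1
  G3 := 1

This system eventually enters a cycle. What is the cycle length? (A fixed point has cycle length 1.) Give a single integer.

Step 0: 0100
Step 1: G0=G3=0 G1=0(const) G2=G1=1 G3=1(const) -> 0011
Step 2: G0=G3=1 G1=0(const) G2=G1=0 G3=1(const) -> 1001
Step 3: G0=G3=1 G1=0(const) G2=G1=0 G3=1(const) -> 1001
State from step 3 equals state from step 2 -> cycle length 1

Answer: 1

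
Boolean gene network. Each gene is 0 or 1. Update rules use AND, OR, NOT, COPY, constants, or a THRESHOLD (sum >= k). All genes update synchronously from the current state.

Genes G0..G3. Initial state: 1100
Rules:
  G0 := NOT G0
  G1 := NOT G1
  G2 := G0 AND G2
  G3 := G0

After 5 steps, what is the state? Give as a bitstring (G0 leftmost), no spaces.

Step 1: G0=NOT G0=NOT 1=0 G1=NOT G1=NOT 1=0 G2=G0&G2=1&0=0 G3=G0=1 -> 0001
Step 2: G0=NOT G0=NOT 0=1 G1=NOT G1=NOT 0=1 G2=G0&G2=0&0=0 G3=G0=0 -> 1100
Step 3: G0=NOT G0=NOT 1=0 G1=NOT G1=NOT 1=0 G2=G0&G2=1&0=0 G3=G0=1 -> 0001
Step 4: G0=NOT G0=NOT 0=1 G1=NOT G1=NOT 0=1 G2=G0&G2=0&0=0 G3=G0=0 -> 1100
Step 5: G0=NOT G0=NOT 1=0 G1=NOT G1=NOT 1=0 G2=G0&G2=1&0=0 G3=G0=1 -> 0001

0001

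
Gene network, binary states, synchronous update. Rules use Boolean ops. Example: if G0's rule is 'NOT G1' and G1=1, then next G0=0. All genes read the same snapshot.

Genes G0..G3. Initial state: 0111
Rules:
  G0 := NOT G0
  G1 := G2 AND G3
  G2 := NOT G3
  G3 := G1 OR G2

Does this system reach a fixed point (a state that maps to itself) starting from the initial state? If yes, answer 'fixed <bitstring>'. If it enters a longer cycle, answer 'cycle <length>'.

Step 0: 0111
Step 1: G0=NOT G0=NOT 0=1 G1=G2&G3=1&1=1 G2=NOT G3=NOT 1=0 G3=G1|G2=1|1=1 -> 1101
Step 2: G0=NOT G0=NOT 1=0 G1=G2&G3=0&1=0 G2=NOT G3=NOT 1=0 G3=G1|G2=1|0=1 -> 0001
Step 3: G0=NOT G0=NOT 0=1 G1=G2&G3=0&1=0 G2=NOT G3=NOT 1=0 G3=G1|G2=0|0=0 -> 1000
Step 4: G0=NOT G0=NOT 1=0 G1=G2&G3=0&0=0 G2=NOT G3=NOT 0=1 G3=G1|G2=0|0=0 -> 0010
Step 5: G0=NOT G0=NOT 0=1 G1=G2&G3=1&0=0 G2=NOT G3=NOT 0=1 G3=G1|G2=0|1=1 -> 1011
Step 6: G0=NOT G0=NOT 1=0 G1=G2&G3=1&1=1 G2=NOT G3=NOT 1=0 G3=G1|G2=0|1=1 -> 0101
Step 7: G0=NOT G0=NOT 0=1 G1=G2&G3=0&1=0 G2=NOT G3=NOT 1=0 G3=G1|G2=1|0=1 -> 1001
Step 8: G0=NOT G0=NOT 1=0 G1=G2&G3=0&1=0 G2=NOT G3=NOT 1=0 G3=G1|G2=0|0=0 -> 0000
Step 9: G0=NOT G0=NOT 0=1 G1=G2&G3=0&0=0 G2=NOT G3=NOT 0=1 G3=G1|G2=0|0=0 -> 1010
Step 10: G0=NOT G0=NOT 1=0 G1=G2&G3=1&0=0 G2=NOT G3=NOT 0=1 G3=G1|G2=0|1=1 -> 0011
Step 11: G0=NOT G0=NOT 0=1 G1=G2&G3=1&1=1 G2=NOT G3=NOT 1=0 G3=G1|G2=0|1=1 -> 1101
Cycle of length 10 starting at step 1 -> no fixed point

Answer: cycle 10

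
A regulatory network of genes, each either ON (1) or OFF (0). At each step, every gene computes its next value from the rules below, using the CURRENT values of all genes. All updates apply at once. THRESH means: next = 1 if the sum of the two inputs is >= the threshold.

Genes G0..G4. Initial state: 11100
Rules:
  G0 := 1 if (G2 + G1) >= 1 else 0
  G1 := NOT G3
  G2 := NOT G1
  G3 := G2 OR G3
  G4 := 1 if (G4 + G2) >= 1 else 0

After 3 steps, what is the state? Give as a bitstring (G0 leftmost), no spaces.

Step 1: G0=(1+1>=1)=1 G1=NOT G3=NOT 0=1 G2=NOT G1=NOT 1=0 G3=G2|G3=1|0=1 G4=(0+1>=1)=1 -> 11011
Step 2: G0=(0+1>=1)=1 G1=NOT G3=NOT 1=0 G2=NOT G1=NOT 1=0 G3=G2|G3=0|1=1 G4=(1+0>=1)=1 -> 10011
Step 3: G0=(0+0>=1)=0 G1=NOT G3=NOT 1=0 G2=NOT G1=NOT 0=1 G3=G2|G3=0|1=1 G4=(1+0>=1)=1 -> 00111

00111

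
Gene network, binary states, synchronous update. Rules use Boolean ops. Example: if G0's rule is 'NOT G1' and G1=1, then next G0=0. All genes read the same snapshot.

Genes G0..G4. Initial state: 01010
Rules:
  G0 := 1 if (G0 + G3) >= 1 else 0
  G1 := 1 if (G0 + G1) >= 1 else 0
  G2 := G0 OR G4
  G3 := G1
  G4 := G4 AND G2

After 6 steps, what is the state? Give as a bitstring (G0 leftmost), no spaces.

Step 1: G0=(0+1>=1)=1 G1=(0+1>=1)=1 G2=G0|G4=0|0=0 G3=G1=1 G4=G4&G2=0&0=0 -> 11010
Step 2: G0=(1+1>=1)=1 G1=(1+1>=1)=1 G2=G0|G4=1|0=1 G3=G1=1 G4=G4&G2=0&0=0 -> 11110
Step 3: G0=(1+1>=1)=1 G1=(1+1>=1)=1 G2=G0|G4=1|0=1 G3=G1=1 G4=G4&G2=0&1=0 -> 11110
Step 4: G0=(1+1>=1)=1 G1=(1+1>=1)=1 G2=G0|G4=1|0=1 G3=G1=1 G4=G4&G2=0&1=0 -> 11110
Step 5: G0=(1+1>=1)=1 G1=(1+1>=1)=1 G2=G0|G4=1|0=1 G3=G1=1 G4=G4&G2=0&1=0 -> 11110
Step 6: G0=(1+1>=1)=1 G1=(1+1>=1)=1 G2=G0|G4=1|0=1 G3=G1=1 G4=G4&G2=0&1=0 -> 11110

11110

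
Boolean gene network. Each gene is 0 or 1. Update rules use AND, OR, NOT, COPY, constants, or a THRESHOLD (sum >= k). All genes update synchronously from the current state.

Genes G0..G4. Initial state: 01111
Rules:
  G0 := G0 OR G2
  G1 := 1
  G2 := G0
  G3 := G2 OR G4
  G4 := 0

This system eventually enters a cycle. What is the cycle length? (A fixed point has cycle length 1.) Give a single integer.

Step 0: 01111
Step 1: G0=G0|G2=0|1=1 G1=1(const) G2=G0=0 G3=G2|G4=1|1=1 G4=0(const) -> 11010
Step 2: G0=G0|G2=1|0=1 G1=1(const) G2=G0=1 G3=G2|G4=0|0=0 G4=0(const) -> 11100
Step 3: G0=G0|G2=1|1=1 G1=1(const) G2=G0=1 G3=G2|G4=1|0=1 G4=0(const) -> 11110
Step 4: G0=G0|G2=1|1=1 G1=1(const) G2=G0=1 G3=G2|G4=1|0=1 G4=0(const) -> 11110
State from step 4 equals state from step 3 -> cycle length 1

Answer: 1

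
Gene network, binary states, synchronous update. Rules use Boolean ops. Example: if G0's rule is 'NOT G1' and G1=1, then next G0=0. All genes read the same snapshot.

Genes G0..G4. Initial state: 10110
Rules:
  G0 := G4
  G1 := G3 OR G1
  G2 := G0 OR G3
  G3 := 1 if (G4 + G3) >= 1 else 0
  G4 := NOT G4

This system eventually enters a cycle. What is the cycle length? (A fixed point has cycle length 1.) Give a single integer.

Answer: 2

Derivation:
Step 0: 10110
Step 1: G0=G4=0 G1=G3|G1=1|0=1 G2=G0|G3=1|1=1 G3=(0+1>=1)=1 G4=NOT G4=NOT 0=1 -> 01111
Step 2: G0=G4=1 G1=G3|G1=1|1=1 G2=G0|G3=0|1=1 G3=(1+1>=1)=1 G4=NOT G4=NOT 1=0 -> 11110
Step 3: G0=G4=0 G1=G3|G1=1|1=1 G2=G0|G3=1|1=1 G3=(0+1>=1)=1 G4=NOT G4=NOT 0=1 -> 01111
State from step 3 equals state from step 1 -> cycle length 2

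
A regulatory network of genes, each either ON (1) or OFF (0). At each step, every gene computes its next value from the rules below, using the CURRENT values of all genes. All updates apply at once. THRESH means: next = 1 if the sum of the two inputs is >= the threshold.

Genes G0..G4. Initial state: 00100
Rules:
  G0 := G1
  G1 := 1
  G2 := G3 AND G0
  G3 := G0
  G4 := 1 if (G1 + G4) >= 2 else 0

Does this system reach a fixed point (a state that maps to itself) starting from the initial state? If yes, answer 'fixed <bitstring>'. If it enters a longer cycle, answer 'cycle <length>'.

Step 0: 00100
Step 1: G0=G1=0 G1=1(const) G2=G3&G0=0&0=0 G3=G0=0 G4=(0+0>=2)=0 -> 01000
Step 2: G0=G1=1 G1=1(const) G2=G3&G0=0&0=0 G3=G0=0 G4=(1+0>=2)=0 -> 11000
Step 3: G0=G1=1 G1=1(const) G2=G3&G0=0&1=0 G3=G0=1 G4=(1+0>=2)=0 -> 11010
Step 4: G0=G1=1 G1=1(const) G2=G3&G0=1&1=1 G3=G0=1 G4=(1+0>=2)=0 -> 11110
Step 5: G0=G1=1 G1=1(const) G2=G3&G0=1&1=1 G3=G0=1 G4=(1+0>=2)=0 -> 11110
Fixed point reached at step 4: 11110

Answer: fixed 11110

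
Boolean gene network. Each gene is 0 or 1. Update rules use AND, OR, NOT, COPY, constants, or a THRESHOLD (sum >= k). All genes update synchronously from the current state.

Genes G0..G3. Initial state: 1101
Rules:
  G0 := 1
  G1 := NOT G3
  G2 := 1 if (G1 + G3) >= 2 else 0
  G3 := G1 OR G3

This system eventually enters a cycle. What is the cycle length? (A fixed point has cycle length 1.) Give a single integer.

Answer: 1

Derivation:
Step 0: 1101
Step 1: G0=1(const) G1=NOT G3=NOT 1=0 G2=(1+1>=2)=1 G3=G1|G3=1|1=1 -> 1011
Step 2: G0=1(const) G1=NOT G3=NOT 1=0 G2=(0+1>=2)=0 G3=G1|G3=0|1=1 -> 1001
Step 3: G0=1(const) G1=NOT G3=NOT 1=0 G2=(0+1>=2)=0 G3=G1|G3=0|1=1 -> 1001
State from step 3 equals state from step 2 -> cycle length 1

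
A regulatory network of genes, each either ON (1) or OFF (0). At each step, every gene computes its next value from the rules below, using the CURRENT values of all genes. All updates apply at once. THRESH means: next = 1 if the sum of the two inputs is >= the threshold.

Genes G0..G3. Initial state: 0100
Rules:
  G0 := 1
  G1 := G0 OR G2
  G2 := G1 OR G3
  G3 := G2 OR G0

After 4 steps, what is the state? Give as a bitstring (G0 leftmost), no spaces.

Step 1: G0=1(const) G1=G0|G2=0|0=0 G2=G1|G3=1|0=1 G3=G2|G0=0|0=0 -> 1010
Step 2: G0=1(const) G1=G0|G2=1|1=1 G2=G1|G3=0|0=0 G3=G2|G0=1|1=1 -> 1101
Step 3: G0=1(const) G1=G0|G2=1|0=1 G2=G1|G3=1|1=1 G3=G2|G0=0|1=1 -> 1111
Step 4: G0=1(const) G1=G0|G2=1|1=1 G2=G1|G3=1|1=1 G3=G2|G0=1|1=1 -> 1111

1111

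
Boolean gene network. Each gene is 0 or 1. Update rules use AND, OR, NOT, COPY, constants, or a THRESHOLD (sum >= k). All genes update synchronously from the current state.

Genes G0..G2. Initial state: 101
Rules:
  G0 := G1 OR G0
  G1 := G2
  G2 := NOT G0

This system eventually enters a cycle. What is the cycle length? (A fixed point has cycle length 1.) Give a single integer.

Step 0: 101
Step 1: G0=G1|G0=0|1=1 G1=G2=1 G2=NOT G0=NOT 1=0 -> 110
Step 2: G0=G1|G0=1|1=1 G1=G2=0 G2=NOT G0=NOT 1=0 -> 100
Step 3: G0=G1|G0=0|1=1 G1=G2=0 G2=NOT G0=NOT 1=0 -> 100
State from step 3 equals state from step 2 -> cycle length 1

Answer: 1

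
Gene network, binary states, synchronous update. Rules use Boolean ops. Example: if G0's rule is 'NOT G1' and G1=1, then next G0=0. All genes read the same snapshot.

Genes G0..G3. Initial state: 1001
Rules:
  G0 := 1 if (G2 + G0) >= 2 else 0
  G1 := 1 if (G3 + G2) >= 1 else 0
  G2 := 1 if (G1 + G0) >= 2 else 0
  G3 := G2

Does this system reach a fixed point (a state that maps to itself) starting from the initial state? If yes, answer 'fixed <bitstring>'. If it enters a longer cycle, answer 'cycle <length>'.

Answer: fixed 0000

Derivation:
Step 0: 1001
Step 1: G0=(0+1>=2)=0 G1=(1+0>=1)=1 G2=(0+1>=2)=0 G3=G2=0 -> 0100
Step 2: G0=(0+0>=2)=0 G1=(0+0>=1)=0 G2=(1+0>=2)=0 G3=G2=0 -> 0000
Step 3: G0=(0+0>=2)=0 G1=(0+0>=1)=0 G2=(0+0>=2)=0 G3=G2=0 -> 0000
Fixed point reached at step 2: 0000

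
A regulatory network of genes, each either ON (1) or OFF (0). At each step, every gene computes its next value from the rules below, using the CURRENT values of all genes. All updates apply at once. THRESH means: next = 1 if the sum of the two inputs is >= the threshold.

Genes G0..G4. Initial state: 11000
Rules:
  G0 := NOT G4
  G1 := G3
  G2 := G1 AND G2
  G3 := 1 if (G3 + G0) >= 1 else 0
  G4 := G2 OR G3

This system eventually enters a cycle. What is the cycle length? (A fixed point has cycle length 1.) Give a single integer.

Answer: 1

Derivation:
Step 0: 11000
Step 1: G0=NOT G4=NOT 0=1 G1=G3=0 G2=G1&G2=1&0=0 G3=(0+1>=1)=1 G4=G2|G3=0|0=0 -> 10010
Step 2: G0=NOT G4=NOT 0=1 G1=G3=1 G2=G1&G2=0&0=0 G3=(1+1>=1)=1 G4=G2|G3=0|1=1 -> 11011
Step 3: G0=NOT G4=NOT 1=0 G1=G3=1 G2=G1&G2=1&0=0 G3=(1+1>=1)=1 G4=G2|G3=0|1=1 -> 01011
Step 4: G0=NOT G4=NOT 1=0 G1=G3=1 G2=G1&G2=1&0=0 G3=(1+0>=1)=1 G4=G2|G3=0|1=1 -> 01011
State from step 4 equals state from step 3 -> cycle length 1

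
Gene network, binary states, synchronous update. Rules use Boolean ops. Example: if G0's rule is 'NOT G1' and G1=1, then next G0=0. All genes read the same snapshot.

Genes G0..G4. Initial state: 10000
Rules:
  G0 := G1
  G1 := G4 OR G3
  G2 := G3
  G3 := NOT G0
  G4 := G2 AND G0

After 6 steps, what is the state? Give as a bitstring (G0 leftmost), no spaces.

Step 1: G0=G1=0 G1=G4|G3=0|0=0 G2=G3=0 G3=NOT G0=NOT 1=0 G4=G2&G0=0&1=0 -> 00000
Step 2: G0=G1=0 G1=G4|G3=0|0=0 G2=G3=0 G3=NOT G0=NOT 0=1 G4=G2&G0=0&0=0 -> 00010
Step 3: G0=G1=0 G1=G4|G3=0|1=1 G2=G3=1 G3=NOT G0=NOT 0=1 G4=G2&G0=0&0=0 -> 01110
Step 4: G0=G1=1 G1=G4|G3=0|1=1 G2=G3=1 G3=NOT G0=NOT 0=1 G4=G2&G0=1&0=0 -> 11110
Step 5: G0=G1=1 G1=G4|G3=0|1=1 G2=G3=1 G3=NOT G0=NOT 1=0 G4=G2&G0=1&1=1 -> 11101
Step 6: G0=G1=1 G1=G4|G3=1|0=1 G2=G3=0 G3=NOT G0=NOT 1=0 G4=G2&G0=1&1=1 -> 11001

11001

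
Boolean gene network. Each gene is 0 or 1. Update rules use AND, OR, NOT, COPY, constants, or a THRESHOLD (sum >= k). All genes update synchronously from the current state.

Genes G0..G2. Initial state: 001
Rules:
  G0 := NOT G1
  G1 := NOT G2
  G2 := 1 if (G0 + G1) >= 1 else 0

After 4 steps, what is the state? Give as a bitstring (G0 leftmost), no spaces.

Step 1: G0=NOT G1=NOT 0=1 G1=NOT G2=NOT 1=0 G2=(0+0>=1)=0 -> 100
Step 2: G0=NOT G1=NOT 0=1 G1=NOT G2=NOT 0=1 G2=(1+0>=1)=1 -> 111
Step 3: G0=NOT G1=NOT 1=0 G1=NOT G2=NOT 1=0 G2=(1+1>=1)=1 -> 001
Step 4: G0=NOT G1=NOT 0=1 G1=NOT G2=NOT 1=0 G2=(0+0>=1)=0 -> 100

100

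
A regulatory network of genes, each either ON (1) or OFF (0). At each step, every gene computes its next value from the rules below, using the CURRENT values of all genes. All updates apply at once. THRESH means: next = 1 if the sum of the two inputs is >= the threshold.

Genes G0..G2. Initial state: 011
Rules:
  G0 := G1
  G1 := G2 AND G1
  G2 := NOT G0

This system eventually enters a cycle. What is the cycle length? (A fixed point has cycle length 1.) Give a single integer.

Answer: 1

Derivation:
Step 0: 011
Step 1: G0=G1=1 G1=G2&G1=1&1=1 G2=NOT G0=NOT 0=1 -> 111
Step 2: G0=G1=1 G1=G2&G1=1&1=1 G2=NOT G0=NOT 1=0 -> 110
Step 3: G0=G1=1 G1=G2&G1=0&1=0 G2=NOT G0=NOT 1=0 -> 100
Step 4: G0=G1=0 G1=G2&G1=0&0=0 G2=NOT G0=NOT 1=0 -> 000
Step 5: G0=G1=0 G1=G2&G1=0&0=0 G2=NOT G0=NOT 0=1 -> 001
Step 6: G0=G1=0 G1=G2&G1=1&0=0 G2=NOT G0=NOT 0=1 -> 001
State from step 6 equals state from step 5 -> cycle length 1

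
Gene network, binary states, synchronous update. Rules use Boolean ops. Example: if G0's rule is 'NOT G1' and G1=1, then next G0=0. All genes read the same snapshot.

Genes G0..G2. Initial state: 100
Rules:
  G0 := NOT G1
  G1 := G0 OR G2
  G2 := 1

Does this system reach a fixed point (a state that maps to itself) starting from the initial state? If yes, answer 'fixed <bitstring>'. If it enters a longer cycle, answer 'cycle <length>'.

Step 0: 100
Step 1: G0=NOT G1=NOT 0=1 G1=G0|G2=1|0=1 G2=1(const) -> 111
Step 2: G0=NOT G1=NOT 1=0 G1=G0|G2=1|1=1 G2=1(const) -> 011
Step 3: G0=NOT G1=NOT 1=0 G1=G0|G2=0|1=1 G2=1(const) -> 011
Fixed point reached at step 2: 011

Answer: fixed 011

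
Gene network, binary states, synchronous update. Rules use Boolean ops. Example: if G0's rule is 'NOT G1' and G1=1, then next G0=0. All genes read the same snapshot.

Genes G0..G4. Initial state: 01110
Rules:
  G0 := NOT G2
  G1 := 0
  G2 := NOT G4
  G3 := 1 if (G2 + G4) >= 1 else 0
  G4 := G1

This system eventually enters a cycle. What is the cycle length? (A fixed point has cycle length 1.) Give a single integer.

Answer: 1

Derivation:
Step 0: 01110
Step 1: G0=NOT G2=NOT 1=0 G1=0(const) G2=NOT G4=NOT 0=1 G3=(1+0>=1)=1 G4=G1=1 -> 00111
Step 2: G0=NOT G2=NOT 1=0 G1=0(const) G2=NOT G4=NOT 1=0 G3=(1+1>=1)=1 G4=G1=0 -> 00010
Step 3: G0=NOT G2=NOT 0=1 G1=0(const) G2=NOT G4=NOT 0=1 G3=(0+0>=1)=0 G4=G1=0 -> 10100
Step 4: G0=NOT G2=NOT 1=0 G1=0(const) G2=NOT G4=NOT 0=1 G3=(1+0>=1)=1 G4=G1=0 -> 00110
Step 5: G0=NOT G2=NOT 1=0 G1=0(const) G2=NOT G4=NOT 0=1 G3=(1+0>=1)=1 G4=G1=0 -> 00110
State from step 5 equals state from step 4 -> cycle length 1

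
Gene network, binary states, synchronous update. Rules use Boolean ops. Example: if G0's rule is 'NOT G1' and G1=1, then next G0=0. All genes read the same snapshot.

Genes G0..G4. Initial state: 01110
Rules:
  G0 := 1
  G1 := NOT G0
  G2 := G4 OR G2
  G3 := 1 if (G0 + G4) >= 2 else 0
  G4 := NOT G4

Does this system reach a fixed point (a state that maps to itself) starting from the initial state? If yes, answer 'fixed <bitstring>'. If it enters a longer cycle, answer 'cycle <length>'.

Answer: cycle 2

Derivation:
Step 0: 01110
Step 1: G0=1(const) G1=NOT G0=NOT 0=1 G2=G4|G2=0|1=1 G3=(0+0>=2)=0 G4=NOT G4=NOT 0=1 -> 11101
Step 2: G0=1(const) G1=NOT G0=NOT 1=0 G2=G4|G2=1|1=1 G3=(1+1>=2)=1 G4=NOT G4=NOT 1=0 -> 10110
Step 3: G0=1(const) G1=NOT G0=NOT 1=0 G2=G4|G2=0|1=1 G3=(1+0>=2)=0 G4=NOT G4=NOT 0=1 -> 10101
Step 4: G0=1(const) G1=NOT G0=NOT 1=0 G2=G4|G2=1|1=1 G3=(1+1>=2)=1 G4=NOT G4=NOT 1=0 -> 10110
Cycle of length 2 starting at step 2 -> no fixed point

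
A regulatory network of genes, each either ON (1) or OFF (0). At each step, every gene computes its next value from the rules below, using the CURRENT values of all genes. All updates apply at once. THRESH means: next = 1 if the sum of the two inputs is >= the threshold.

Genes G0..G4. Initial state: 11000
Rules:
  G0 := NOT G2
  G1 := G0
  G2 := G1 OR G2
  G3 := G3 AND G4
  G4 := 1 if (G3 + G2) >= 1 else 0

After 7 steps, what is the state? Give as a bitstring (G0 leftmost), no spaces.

Step 1: G0=NOT G2=NOT 0=1 G1=G0=1 G2=G1|G2=1|0=1 G3=G3&G4=0&0=0 G4=(0+0>=1)=0 -> 11100
Step 2: G0=NOT G2=NOT 1=0 G1=G0=1 G2=G1|G2=1|1=1 G3=G3&G4=0&0=0 G4=(0+1>=1)=1 -> 01101
Step 3: G0=NOT G2=NOT 1=0 G1=G0=0 G2=G1|G2=1|1=1 G3=G3&G4=0&1=0 G4=(0+1>=1)=1 -> 00101
Step 4: G0=NOT G2=NOT 1=0 G1=G0=0 G2=G1|G2=0|1=1 G3=G3&G4=0&1=0 G4=(0+1>=1)=1 -> 00101
Step 5: G0=NOT G2=NOT 1=0 G1=G0=0 G2=G1|G2=0|1=1 G3=G3&G4=0&1=0 G4=(0+1>=1)=1 -> 00101
Step 6: G0=NOT G2=NOT 1=0 G1=G0=0 G2=G1|G2=0|1=1 G3=G3&G4=0&1=0 G4=(0+1>=1)=1 -> 00101
Step 7: G0=NOT G2=NOT 1=0 G1=G0=0 G2=G1|G2=0|1=1 G3=G3&G4=0&1=0 G4=(0+1>=1)=1 -> 00101

00101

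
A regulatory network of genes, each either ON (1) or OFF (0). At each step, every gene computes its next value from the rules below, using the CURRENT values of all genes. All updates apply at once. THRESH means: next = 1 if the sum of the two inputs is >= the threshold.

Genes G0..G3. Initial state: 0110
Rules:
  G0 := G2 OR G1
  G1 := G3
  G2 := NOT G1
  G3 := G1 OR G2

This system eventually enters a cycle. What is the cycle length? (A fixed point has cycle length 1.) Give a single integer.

Answer: 2

Derivation:
Step 0: 0110
Step 1: G0=G2|G1=1|1=1 G1=G3=0 G2=NOT G1=NOT 1=0 G3=G1|G2=1|1=1 -> 1001
Step 2: G0=G2|G1=0|0=0 G1=G3=1 G2=NOT G1=NOT 0=1 G3=G1|G2=0|0=0 -> 0110
State from step 2 equals state from step 0 -> cycle length 2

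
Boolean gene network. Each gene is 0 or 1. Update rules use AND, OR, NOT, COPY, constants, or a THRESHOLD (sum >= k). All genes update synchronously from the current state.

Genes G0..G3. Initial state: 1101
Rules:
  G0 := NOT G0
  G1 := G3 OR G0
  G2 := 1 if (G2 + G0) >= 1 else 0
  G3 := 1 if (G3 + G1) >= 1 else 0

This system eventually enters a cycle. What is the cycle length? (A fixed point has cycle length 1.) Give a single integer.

Step 0: 1101
Step 1: G0=NOT G0=NOT 1=0 G1=G3|G0=1|1=1 G2=(0+1>=1)=1 G3=(1+1>=1)=1 -> 0111
Step 2: G0=NOT G0=NOT 0=1 G1=G3|G0=1|0=1 G2=(1+0>=1)=1 G3=(1+1>=1)=1 -> 1111
Step 3: G0=NOT G0=NOT 1=0 G1=G3|G0=1|1=1 G2=(1+1>=1)=1 G3=(1+1>=1)=1 -> 0111
State from step 3 equals state from step 1 -> cycle length 2

Answer: 2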